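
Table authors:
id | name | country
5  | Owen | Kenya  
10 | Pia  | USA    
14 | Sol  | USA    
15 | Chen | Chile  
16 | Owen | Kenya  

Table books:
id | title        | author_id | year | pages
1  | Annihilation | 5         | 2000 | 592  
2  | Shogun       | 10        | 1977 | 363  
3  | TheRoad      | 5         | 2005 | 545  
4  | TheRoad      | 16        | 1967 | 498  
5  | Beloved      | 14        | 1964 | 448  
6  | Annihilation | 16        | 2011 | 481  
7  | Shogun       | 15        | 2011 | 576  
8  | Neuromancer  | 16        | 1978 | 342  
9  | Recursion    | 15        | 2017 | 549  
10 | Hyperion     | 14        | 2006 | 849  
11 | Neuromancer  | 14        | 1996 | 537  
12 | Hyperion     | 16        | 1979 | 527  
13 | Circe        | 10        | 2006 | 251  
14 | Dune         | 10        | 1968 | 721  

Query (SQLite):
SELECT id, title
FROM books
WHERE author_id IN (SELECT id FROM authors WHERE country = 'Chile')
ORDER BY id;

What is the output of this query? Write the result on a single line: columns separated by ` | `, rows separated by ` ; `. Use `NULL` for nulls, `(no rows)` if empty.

7 | Shogun ; 9 | Recursion

Inner query: authors.id where country = 'Chile'.
Outer: keep books rows whose author_id is in that set.
Inner query → {15}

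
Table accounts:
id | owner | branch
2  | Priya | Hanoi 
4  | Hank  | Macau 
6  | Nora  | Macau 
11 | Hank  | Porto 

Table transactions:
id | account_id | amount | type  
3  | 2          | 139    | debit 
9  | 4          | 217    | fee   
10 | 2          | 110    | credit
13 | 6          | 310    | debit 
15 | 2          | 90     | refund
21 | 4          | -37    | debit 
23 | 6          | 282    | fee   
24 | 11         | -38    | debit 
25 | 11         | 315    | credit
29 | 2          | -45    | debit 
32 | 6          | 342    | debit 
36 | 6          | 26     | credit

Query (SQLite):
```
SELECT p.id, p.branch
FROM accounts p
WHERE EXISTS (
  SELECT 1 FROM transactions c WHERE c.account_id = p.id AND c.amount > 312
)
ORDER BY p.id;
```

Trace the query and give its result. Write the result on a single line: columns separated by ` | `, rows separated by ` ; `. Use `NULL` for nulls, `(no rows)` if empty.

For each accounts row, check whether any transactions with matching account_id has amount > 312.
Keep rows where that is true.

6 | Macau ; 11 | Porto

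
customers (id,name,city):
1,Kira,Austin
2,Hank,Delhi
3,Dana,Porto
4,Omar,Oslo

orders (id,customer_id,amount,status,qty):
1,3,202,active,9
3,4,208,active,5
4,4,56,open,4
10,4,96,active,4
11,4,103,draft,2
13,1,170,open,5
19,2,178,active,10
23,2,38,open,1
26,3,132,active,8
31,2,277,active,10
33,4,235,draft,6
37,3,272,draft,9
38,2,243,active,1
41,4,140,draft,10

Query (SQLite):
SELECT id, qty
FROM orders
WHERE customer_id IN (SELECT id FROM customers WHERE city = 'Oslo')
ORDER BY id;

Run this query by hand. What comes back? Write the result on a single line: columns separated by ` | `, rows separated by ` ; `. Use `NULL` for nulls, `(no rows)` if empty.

3 | 5 ; 4 | 4 ; 10 | 4 ; 11 | 2 ; 33 | 6 ; 41 | 10

Inner query: customers.id where city = 'Oslo'.
Outer: keep orders rows whose customer_id is in that set.
Inner query → {4}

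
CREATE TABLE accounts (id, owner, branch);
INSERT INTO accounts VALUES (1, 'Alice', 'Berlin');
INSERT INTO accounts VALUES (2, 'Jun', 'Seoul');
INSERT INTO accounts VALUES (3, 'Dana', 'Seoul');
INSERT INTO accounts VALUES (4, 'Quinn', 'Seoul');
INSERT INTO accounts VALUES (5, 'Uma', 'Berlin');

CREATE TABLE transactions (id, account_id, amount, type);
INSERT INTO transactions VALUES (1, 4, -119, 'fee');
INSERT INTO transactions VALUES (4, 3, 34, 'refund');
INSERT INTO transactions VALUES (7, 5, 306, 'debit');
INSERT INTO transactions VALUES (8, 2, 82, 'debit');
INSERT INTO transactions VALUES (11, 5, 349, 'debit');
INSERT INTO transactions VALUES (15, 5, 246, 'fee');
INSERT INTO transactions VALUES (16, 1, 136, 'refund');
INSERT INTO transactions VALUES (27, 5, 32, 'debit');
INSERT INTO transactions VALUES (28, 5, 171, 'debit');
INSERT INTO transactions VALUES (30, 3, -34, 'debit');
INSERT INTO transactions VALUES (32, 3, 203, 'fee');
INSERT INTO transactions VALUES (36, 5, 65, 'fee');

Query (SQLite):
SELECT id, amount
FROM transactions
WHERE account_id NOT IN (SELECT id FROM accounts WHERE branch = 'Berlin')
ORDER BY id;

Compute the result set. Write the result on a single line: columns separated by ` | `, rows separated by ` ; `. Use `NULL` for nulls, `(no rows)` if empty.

Inner query: accounts.id where branch = 'Berlin'.
Outer: keep transactions rows whose account_id is not in that set.
Inner query → {1, 5}

1 | -119 ; 4 | 34 ; 8 | 82 ; 30 | -34 ; 32 | 203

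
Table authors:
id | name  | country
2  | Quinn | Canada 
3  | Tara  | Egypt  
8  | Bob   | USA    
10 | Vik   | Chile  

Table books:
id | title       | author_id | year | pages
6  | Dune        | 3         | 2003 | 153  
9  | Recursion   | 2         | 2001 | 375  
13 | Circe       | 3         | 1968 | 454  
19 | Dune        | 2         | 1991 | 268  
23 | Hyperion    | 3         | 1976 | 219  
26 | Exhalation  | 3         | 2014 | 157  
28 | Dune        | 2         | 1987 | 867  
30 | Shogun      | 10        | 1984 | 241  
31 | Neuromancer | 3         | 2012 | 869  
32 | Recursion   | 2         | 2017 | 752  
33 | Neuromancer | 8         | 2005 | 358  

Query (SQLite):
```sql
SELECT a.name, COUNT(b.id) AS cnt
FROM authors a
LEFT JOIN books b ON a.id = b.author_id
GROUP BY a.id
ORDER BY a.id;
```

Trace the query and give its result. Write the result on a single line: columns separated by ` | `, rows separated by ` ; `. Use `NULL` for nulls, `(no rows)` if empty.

Quinn | 4 ; Tara | 5 ; Bob | 1 ; Vik | 1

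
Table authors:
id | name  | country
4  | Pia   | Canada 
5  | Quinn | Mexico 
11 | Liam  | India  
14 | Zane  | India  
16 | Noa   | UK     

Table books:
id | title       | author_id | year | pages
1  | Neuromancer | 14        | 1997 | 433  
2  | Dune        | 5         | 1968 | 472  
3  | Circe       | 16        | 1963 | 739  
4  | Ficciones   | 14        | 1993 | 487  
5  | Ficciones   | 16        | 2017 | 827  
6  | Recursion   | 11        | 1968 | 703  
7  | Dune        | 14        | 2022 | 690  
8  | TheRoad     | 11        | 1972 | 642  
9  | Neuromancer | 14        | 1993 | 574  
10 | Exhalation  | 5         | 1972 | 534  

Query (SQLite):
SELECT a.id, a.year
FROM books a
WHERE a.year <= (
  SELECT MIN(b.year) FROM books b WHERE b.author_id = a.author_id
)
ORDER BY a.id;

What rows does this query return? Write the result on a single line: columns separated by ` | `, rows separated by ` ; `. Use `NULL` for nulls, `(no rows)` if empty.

For each books row a, compute MIN(year) over rows sharing a.author_id.
Keep row a if a.year <= that per-group MIN.
  author_id=5: MIN(year) = 1968
  author_id=11: MIN(year) = 1968
  author_id=14: MIN(year) = 1993
  author_id=16: MIN(year) = 1963

2 | 1968 ; 3 | 1963 ; 4 | 1993 ; 6 | 1968 ; 9 | 1993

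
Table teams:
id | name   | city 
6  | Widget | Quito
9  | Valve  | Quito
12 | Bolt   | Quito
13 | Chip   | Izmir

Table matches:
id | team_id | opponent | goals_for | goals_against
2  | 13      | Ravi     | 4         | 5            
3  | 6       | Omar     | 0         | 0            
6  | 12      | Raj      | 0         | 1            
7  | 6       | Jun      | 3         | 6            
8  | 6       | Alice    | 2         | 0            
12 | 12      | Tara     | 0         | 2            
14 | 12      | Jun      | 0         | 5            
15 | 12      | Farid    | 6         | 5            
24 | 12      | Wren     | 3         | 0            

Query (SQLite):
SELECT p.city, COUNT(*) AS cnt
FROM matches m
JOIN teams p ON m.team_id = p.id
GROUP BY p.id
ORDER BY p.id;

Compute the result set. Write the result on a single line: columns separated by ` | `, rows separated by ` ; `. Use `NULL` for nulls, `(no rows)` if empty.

Join each matches row to its teams via team_id.
Group joined rows by teams.id; compute COUNT(*) per group.
  6: ids {3, 7, 8} → COUNT(*)=3
  12: ids {6, 12, 14, 15, 24} → COUNT(*)=5
  13: ids {2} → COUNT(*)=1

Quito | 3 ; Quito | 5 ; Izmir | 1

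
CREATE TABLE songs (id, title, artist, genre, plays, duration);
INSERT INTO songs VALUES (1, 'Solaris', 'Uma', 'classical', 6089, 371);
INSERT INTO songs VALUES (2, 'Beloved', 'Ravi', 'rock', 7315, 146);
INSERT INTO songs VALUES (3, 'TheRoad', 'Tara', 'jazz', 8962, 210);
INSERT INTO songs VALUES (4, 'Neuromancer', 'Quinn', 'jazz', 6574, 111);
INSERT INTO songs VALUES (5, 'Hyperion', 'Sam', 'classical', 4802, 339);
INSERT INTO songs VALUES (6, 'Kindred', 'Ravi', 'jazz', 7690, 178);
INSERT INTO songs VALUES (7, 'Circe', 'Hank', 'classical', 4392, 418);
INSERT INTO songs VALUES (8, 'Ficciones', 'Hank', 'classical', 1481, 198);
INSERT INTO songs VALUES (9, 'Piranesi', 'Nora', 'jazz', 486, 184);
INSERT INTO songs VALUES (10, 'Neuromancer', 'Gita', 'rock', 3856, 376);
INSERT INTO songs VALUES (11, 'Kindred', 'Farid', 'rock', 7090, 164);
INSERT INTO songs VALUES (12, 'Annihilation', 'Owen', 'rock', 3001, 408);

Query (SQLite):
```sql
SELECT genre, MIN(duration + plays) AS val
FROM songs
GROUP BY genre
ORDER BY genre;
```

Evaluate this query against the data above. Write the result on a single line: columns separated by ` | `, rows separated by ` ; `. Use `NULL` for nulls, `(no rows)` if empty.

classical | 1679 ; jazz | 670 ; rock | 3409

For each row compute duration + plays.
Group by genre; take MIN of the expression per group.
  classical: ids {1, 5, 7, 8} → MIN(duration + plays)=1679
  jazz: ids {3, 4, 6, 9} → MIN(duration + plays)=670
  rock: ids {2, 10, 11, 12} → MIN(duration + plays)=3409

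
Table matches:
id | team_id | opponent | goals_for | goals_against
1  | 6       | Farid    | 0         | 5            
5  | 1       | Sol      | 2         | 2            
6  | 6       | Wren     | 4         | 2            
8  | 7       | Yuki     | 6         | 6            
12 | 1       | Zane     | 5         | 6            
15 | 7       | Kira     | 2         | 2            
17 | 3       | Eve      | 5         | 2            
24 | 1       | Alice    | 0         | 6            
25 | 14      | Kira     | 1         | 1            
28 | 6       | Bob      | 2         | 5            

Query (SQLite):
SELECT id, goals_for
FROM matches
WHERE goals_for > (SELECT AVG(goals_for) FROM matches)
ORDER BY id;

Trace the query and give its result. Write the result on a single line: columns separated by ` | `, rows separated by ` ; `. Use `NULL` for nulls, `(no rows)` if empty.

6 | 4 ; 8 | 6 ; 12 | 5 ; 17 | 5

Scalar subquery: AVG(goals_for) over all matches rows = 2.7.
Keep rows where goals_for > that value.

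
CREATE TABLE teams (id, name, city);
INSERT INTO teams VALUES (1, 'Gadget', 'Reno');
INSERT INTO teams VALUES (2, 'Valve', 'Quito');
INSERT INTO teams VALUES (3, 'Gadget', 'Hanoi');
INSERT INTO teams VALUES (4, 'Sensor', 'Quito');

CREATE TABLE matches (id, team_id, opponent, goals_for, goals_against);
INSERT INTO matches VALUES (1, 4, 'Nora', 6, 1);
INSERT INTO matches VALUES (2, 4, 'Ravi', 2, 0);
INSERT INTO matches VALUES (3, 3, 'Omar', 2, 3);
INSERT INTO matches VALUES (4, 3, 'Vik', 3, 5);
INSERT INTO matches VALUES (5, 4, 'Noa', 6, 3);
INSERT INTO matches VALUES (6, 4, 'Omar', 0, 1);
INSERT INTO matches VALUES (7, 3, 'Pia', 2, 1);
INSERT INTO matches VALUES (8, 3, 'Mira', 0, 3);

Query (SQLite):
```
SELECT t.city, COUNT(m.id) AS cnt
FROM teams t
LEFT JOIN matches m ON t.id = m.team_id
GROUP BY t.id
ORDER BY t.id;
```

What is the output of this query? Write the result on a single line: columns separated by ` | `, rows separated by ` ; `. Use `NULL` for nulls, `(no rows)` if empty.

LEFT JOIN keeps every teams row; unmatched ones get NULL for matches columns.
Group by teams.id and compute COUNT(m.id). COUNT(col) of an all-NULL group is 0.
  1: ids {—} → COUNT(m.id)=0
  2: ids {—} → COUNT(m.id)=0
  3: ids {3, 4, 7, 8} → COUNT(m.id)=4
  4: ids {1, 2, 5, 6} → COUNT(m.id)=4

Reno | 0 ; Quito | 0 ; Hanoi | 4 ; Quito | 4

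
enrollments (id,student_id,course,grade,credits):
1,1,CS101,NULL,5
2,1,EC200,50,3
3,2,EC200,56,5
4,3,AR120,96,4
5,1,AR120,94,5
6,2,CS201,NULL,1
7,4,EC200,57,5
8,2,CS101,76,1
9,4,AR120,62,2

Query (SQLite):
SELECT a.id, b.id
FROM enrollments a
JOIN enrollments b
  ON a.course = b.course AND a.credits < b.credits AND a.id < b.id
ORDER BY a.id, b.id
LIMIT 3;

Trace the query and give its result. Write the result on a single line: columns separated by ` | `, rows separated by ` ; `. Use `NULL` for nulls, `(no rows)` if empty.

Pairs (a,b) with same course, a.credits < b.credits, a.id < b.id.
course groups: AR120:{4,5,9} CS101:{1,8} CS201:{6} EC200:{2,3,7}
Ordered by (a.id, b.id); first 3.

2 | 3 ; 2 | 7 ; 4 | 5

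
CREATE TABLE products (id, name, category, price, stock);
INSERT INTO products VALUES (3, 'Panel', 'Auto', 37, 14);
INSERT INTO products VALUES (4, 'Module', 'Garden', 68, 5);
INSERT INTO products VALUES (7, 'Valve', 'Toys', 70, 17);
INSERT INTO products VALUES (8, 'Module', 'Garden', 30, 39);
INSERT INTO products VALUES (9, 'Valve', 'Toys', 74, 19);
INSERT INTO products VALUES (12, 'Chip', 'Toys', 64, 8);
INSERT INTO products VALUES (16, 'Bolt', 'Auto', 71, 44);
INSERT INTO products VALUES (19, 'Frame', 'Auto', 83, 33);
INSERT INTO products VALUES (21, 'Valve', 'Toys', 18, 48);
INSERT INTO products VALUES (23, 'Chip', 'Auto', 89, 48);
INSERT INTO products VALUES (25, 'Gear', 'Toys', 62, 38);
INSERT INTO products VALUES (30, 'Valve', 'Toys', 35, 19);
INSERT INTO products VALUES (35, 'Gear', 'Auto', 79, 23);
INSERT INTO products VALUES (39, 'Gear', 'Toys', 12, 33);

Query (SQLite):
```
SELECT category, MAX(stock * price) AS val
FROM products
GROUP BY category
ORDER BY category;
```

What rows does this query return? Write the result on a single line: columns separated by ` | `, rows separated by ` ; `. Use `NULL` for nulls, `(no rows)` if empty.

For each row compute stock * price.
Group by category; take MAX of the expression per group.
  Auto: ids {3, 16, 19, 23, 35} → MAX(stock * price)=4272
  Garden: ids {4, 8} → MAX(stock * price)=1170
  Toys: ids {7, 9, 12, 21, 25, 30, 39} → MAX(stock * price)=2356

Auto | 4272 ; Garden | 1170 ; Toys | 2356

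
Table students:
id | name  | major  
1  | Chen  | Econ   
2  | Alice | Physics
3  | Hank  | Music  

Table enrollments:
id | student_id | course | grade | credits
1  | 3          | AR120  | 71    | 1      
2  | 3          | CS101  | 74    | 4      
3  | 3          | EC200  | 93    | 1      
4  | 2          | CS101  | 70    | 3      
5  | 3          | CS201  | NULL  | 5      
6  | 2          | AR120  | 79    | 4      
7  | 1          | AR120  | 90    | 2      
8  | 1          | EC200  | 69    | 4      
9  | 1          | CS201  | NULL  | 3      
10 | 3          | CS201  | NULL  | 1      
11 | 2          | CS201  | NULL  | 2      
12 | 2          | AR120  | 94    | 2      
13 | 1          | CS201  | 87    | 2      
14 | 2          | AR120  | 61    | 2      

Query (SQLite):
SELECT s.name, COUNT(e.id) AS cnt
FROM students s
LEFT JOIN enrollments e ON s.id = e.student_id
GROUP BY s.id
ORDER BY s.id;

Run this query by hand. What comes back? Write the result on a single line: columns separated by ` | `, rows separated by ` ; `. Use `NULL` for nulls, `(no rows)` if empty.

LEFT JOIN keeps every students row; unmatched ones get NULL for enrollments columns.
Group by students.id and compute COUNT(e.id). COUNT(col) of an all-NULL group is 0.
  1: ids {7, 8, 9, 13} → COUNT(e.id)=4
  2: ids {4, 6, 11, 12, 14} → COUNT(e.id)=5
  3: ids {1, 2, 3, 5, 10} → COUNT(e.id)=5

Chen | 4 ; Alice | 5 ; Hank | 5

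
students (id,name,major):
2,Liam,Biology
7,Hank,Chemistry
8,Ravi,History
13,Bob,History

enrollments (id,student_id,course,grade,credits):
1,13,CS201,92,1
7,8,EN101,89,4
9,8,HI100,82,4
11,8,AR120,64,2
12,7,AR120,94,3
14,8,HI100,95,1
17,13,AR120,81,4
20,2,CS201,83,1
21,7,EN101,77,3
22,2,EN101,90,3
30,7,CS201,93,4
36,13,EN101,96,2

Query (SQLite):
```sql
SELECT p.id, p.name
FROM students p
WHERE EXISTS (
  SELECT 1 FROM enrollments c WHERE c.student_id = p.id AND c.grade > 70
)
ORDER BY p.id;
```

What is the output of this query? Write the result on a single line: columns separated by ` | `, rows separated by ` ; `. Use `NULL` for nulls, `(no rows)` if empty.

For each students row, check whether any enrollments with matching student_id has grade > 70.
Keep rows where that is true.

2 | Liam ; 7 | Hank ; 8 | Ravi ; 13 | Bob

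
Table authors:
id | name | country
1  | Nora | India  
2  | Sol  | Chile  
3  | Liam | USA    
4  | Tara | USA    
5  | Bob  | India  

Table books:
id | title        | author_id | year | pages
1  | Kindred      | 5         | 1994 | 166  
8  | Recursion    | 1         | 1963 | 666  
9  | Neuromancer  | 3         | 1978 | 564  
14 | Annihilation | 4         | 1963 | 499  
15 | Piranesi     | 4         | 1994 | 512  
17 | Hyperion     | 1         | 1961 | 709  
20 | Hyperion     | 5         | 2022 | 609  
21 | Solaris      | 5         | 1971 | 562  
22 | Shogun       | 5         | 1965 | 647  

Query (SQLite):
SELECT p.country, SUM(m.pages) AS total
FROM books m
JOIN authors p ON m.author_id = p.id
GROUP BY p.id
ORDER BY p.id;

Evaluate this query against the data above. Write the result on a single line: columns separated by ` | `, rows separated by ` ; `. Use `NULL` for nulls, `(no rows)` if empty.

India | 1375 ; USA | 564 ; USA | 1011 ; India | 1984

Join each books row to its authors via author_id.
Group joined rows by authors.id; compute SUM(m.pages) per group.
  1: ids {8, 17} → SUM(m.pages)=1375
  3: ids {9} → SUM(m.pages)=564
  4: ids {14, 15} → SUM(m.pages)=1011
  5: ids {1, 20, 21, 22} → SUM(m.pages)=1984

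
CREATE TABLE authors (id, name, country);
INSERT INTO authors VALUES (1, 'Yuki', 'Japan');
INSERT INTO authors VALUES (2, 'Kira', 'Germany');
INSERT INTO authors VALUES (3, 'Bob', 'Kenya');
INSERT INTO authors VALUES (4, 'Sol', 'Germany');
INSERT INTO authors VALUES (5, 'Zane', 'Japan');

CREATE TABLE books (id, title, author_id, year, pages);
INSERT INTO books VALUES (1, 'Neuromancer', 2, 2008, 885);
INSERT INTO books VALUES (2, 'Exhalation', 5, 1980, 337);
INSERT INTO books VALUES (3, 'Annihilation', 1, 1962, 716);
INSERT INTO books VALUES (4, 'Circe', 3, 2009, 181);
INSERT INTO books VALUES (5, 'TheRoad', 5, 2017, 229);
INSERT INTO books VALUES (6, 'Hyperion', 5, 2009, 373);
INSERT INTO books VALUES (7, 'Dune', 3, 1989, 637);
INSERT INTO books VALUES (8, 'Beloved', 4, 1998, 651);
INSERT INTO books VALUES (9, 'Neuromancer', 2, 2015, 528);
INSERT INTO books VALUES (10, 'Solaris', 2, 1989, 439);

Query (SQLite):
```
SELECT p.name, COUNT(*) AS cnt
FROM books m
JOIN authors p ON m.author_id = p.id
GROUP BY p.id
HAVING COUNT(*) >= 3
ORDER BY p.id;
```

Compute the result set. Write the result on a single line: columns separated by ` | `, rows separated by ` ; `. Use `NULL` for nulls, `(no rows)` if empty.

Kira | 3 ; Zane | 3

Join each books row to its authors via author_id.
Group joined rows by authors.id; compute COUNT(*) per group.
HAVING: keep groups with count ≥ 3.
  1: ids {3} → COUNT(*)=1
  2: ids {1, 9, 10} → COUNT(*)=3
  3: ids {4, 7} → COUNT(*)=2
  4: ids {8} → COUNT(*)=1
  5: ids {2, 5, 6} → COUNT(*)=3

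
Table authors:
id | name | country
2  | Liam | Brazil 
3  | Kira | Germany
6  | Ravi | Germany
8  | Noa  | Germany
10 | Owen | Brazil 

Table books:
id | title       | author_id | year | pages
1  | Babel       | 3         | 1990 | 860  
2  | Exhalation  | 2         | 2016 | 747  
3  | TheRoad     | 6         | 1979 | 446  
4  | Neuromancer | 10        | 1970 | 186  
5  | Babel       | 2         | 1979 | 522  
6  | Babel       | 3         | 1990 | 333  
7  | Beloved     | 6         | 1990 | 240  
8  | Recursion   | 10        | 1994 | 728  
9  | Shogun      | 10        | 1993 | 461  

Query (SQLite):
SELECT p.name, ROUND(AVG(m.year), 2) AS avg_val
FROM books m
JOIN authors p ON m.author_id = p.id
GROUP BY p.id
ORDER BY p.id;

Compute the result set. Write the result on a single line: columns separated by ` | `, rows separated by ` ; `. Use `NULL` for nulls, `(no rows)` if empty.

Liam | 1997.5 ; Kira | 1990 ; Ravi | 1984.5 ; Owen | 1985.67

Join each books row to its authors via author_id.
Group joined rows by authors.id; compute ROUND(AVG(m.year), 2) per group.
  2: ids {2, 5} → ROUND(AVG(m.year), 2)=1997.5
  3: ids {1, 6} → ROUND(AVG(m.year), 2)=1990
  6: ids {3, 7} → ROUND(AVG(m.year), 2)=1984.5
  10: ids {4, 8, 9} → ROUND(AVG(m.year), 2)=1985.67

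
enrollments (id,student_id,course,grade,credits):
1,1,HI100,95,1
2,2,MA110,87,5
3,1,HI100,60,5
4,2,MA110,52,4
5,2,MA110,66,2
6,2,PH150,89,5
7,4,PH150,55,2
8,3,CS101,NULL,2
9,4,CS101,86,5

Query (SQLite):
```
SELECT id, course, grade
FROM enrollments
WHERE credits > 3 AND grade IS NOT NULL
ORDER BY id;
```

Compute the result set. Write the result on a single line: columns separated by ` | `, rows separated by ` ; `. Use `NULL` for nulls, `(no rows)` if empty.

2 | MA110 | 87 ; 3 | HI100 | 60 ; 4 | MA110 | 52 ; 6 | PH150 | 89 ; 9 | CS101 | 86

credits > 3: ids {2, 3, 4, 6, 9}
grade IS NOT NULL: ids {1, 2, 3, 4, 5, 6, 7, 9}
Combine with AND.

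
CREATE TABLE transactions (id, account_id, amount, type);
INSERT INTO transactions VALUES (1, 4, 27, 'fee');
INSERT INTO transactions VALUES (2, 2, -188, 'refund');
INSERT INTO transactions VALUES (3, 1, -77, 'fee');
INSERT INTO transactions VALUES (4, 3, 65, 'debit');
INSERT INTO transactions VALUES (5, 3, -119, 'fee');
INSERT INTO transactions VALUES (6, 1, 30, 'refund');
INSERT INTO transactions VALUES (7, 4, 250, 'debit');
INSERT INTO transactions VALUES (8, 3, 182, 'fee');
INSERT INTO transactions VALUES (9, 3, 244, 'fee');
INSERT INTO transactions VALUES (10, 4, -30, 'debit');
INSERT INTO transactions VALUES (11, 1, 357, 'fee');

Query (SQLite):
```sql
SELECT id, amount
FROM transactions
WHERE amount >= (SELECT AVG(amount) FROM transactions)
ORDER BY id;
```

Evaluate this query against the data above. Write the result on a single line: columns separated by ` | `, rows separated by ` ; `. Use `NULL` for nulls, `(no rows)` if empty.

Scalar subquery: AVG(amount) over all transactions rows = 67.363636 (≈; comparison uses full precision).
Keep rows where amount >= that value.

7 | 250 ; 8 | 182 ; 9 | 244 ; 11 | 357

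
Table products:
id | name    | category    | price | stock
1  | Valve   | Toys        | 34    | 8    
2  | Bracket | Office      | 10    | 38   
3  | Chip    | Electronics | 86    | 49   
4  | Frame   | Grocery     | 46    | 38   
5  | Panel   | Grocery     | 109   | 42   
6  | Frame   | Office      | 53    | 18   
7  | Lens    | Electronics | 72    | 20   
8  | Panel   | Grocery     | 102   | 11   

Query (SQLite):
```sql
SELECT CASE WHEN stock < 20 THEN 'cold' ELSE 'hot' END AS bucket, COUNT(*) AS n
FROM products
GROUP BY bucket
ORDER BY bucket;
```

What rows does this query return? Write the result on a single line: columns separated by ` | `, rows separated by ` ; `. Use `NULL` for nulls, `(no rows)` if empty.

cold | 3 ; hot | 5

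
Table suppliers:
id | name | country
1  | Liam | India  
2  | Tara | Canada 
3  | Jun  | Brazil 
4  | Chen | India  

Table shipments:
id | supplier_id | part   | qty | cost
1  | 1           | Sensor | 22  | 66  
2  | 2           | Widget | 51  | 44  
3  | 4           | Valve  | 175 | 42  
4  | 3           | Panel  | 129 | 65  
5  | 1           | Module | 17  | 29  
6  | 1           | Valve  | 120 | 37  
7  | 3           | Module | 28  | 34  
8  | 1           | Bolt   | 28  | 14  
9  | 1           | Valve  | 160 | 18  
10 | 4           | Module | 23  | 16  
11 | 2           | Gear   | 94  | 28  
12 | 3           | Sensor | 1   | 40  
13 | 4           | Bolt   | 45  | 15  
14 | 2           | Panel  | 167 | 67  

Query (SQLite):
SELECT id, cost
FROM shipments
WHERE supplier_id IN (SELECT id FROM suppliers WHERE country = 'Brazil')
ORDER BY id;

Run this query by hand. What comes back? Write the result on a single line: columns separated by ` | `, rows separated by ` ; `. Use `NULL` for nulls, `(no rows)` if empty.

4 | 65 ; 7 | 34 ; 12 | 40

Inner query: suppliers.id where country = 'Brazil'.
Outer: keep shipments rows whose supplier_id is in that set.
Inner query → {3}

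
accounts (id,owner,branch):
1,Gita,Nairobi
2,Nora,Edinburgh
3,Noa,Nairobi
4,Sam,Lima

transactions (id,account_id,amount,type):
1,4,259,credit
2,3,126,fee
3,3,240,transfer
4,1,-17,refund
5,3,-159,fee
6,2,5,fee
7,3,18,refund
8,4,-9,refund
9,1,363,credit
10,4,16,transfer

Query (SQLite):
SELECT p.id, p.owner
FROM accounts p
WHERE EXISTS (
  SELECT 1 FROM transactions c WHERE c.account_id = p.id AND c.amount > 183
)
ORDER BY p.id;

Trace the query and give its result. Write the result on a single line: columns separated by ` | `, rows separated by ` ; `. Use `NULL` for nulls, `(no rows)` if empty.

For each accounts row, check whether any transactions with matching account_id has amount > 183.
Keep rows where that is true.

1 | Gita ; 3 | Noa ; 4 | Sam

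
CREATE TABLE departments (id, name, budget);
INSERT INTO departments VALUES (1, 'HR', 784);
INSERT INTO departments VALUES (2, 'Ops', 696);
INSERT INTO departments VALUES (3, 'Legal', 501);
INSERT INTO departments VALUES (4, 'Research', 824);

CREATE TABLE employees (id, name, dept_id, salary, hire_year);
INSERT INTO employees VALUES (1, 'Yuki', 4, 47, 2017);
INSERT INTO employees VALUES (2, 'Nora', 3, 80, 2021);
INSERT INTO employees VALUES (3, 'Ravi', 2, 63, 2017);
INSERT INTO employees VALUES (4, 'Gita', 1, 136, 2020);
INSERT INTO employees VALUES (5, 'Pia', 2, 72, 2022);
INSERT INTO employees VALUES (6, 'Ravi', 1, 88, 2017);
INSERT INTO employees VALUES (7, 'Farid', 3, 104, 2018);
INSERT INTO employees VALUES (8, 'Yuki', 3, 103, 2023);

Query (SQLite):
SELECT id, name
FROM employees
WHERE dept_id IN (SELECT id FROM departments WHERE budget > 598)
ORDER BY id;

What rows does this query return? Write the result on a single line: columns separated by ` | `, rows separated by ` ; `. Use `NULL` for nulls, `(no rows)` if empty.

Inner query: departments.id where budget > 598.
Outer: keep employees rows whose dept_id is in that set.
Inner query → {1, 2, 4}

1 | Yuki ; 3 | Ravi ; 4 | Gita ; 5 | Pia ; 6 | Ravi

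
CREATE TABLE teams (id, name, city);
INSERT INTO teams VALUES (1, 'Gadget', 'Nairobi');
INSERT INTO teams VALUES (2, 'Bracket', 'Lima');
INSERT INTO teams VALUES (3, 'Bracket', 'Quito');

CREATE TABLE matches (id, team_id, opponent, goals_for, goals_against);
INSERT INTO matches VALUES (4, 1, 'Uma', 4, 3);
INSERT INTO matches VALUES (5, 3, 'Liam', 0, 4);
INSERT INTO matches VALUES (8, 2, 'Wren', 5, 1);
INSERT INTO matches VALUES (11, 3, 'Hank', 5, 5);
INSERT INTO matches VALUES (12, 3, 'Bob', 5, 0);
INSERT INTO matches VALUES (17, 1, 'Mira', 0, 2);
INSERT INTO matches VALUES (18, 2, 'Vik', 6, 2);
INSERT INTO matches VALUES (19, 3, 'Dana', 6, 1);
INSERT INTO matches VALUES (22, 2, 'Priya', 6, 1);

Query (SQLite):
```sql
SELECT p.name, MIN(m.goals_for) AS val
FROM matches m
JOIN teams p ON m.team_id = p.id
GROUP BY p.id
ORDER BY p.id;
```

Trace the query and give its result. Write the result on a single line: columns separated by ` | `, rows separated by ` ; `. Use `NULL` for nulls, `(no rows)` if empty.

Gadget | 0 ; Bracket | 5 ; Bracket | 0

Join each matches row to its teams via team_id.
Group joined rows by teams.id; compute MIN(m.goals_for) per group.
  1: ids {4, 17} → MIN(m.goals_for)=0
  2: ids {8, 18, 22} → MIN(m.goals_for)=5
  3: ids {5, 11, 12, 19} → MIN(m.goals_for)=0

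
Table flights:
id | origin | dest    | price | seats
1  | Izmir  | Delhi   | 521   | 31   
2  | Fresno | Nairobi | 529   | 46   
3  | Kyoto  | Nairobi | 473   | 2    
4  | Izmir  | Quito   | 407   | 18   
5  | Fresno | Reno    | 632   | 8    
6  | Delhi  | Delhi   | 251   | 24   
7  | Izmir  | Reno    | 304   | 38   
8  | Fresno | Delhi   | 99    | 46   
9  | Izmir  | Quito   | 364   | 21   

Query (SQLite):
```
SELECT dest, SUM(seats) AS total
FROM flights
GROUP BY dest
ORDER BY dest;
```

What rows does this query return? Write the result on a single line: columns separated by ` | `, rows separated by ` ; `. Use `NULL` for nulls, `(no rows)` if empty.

Partition flights by dest; compute SUM(seats) within each group.
  Delhi: ids {1, 6, 8} → SUM(seats)=101
  Nairobi: ids {2, 3} → SUM(seats)=48
  Quito: ids {4, 9} → SUM(seats)=39
  Reno: ids {5, 7} → SUM(seats)=46

Delhi | 101 ; Nairobi | 48 ; Quito | 39 ; Reno | 46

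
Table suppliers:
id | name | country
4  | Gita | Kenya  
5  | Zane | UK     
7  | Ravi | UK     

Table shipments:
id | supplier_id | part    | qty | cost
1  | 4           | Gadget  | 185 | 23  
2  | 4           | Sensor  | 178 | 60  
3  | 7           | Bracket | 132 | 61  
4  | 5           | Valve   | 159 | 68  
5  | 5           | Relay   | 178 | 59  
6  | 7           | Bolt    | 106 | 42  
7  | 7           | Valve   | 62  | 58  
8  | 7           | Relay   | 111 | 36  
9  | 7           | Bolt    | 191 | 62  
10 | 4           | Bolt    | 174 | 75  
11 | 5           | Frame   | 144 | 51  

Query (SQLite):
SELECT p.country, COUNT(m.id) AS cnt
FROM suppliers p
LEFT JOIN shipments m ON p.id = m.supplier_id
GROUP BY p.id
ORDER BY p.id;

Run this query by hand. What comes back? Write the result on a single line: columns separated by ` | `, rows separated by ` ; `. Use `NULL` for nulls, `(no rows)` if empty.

LEFT JOIN keeps every suppliers row; unmatched ones get NULL for shipments columns.
Group by suppliers.id and compute COUNT(m.id). COUNT(col) of an all-NULL group is 0.
  4: ids {1, 2, 10} → COUNT(m.id)=3
  5: ids {4, 5, 11} → COUNT(m.id)=3
  7: ids {3, 6, 7, 8, 9} → COUNT(m.id)=5

Kenya | 3 ; UK | 3 ; UK | 5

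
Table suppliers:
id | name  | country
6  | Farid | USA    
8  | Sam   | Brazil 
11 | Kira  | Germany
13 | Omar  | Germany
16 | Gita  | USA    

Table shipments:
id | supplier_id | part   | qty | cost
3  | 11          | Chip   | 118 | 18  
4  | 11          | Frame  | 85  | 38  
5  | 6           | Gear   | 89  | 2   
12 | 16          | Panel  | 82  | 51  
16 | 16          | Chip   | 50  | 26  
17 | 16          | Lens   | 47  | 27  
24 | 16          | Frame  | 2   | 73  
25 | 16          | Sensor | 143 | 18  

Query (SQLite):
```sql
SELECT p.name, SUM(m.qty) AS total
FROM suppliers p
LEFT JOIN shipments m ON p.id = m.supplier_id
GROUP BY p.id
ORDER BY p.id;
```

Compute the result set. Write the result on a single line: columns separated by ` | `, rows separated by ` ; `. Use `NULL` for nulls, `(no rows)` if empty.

Farid | 89 ; Sam | NULL ; Kira | 203 ; Omar | NULL ; Gita | 324

LEFT JOIN keeps every suppliers row; unmatched ones get NULL for shipments columns.
Group by suppliers.id and compute SUM(m.qty). SUM over an all-NULL group is NULL.
  6: ids {5} → SUM(m.qty)=89
  8: ids {—} → SUM(m.qty)=NULL
  11: ids {3, 4} → SUM(m.qty)=203
  13: ids {—} → SUM(m.qty)=NULL
  16: ids {12, 16, 17, 24, 25} → SUM(m.qty)=324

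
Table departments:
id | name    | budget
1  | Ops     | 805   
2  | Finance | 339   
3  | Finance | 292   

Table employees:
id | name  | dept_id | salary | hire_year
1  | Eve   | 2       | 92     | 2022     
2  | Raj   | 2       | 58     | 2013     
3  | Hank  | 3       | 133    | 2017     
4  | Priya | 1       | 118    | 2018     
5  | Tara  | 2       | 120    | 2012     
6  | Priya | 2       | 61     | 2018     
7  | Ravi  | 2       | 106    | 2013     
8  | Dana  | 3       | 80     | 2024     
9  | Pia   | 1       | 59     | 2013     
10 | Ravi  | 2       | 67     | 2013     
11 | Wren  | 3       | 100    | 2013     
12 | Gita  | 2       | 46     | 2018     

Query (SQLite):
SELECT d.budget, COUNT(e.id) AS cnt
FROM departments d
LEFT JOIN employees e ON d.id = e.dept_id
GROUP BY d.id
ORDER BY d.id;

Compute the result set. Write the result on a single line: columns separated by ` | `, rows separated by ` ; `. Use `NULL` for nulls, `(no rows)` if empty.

805 | 2 ; 339 | 7 ; 292 | 3

LEFT JOIN keeps every departments row; unmatched ones get NULL for employees columns.
Group by departments.id and compute COUNT(e.id). COUNT(col) of an all-NULL group is 0.
  1: ids {4, 9} → COUNT(e.id)=2
  2: ids {1, 2, 5, 6, 7, 10, 12} → COUNT(e.id)=7
  3: ids {3, 8, 11} → COUNT(e.id)=3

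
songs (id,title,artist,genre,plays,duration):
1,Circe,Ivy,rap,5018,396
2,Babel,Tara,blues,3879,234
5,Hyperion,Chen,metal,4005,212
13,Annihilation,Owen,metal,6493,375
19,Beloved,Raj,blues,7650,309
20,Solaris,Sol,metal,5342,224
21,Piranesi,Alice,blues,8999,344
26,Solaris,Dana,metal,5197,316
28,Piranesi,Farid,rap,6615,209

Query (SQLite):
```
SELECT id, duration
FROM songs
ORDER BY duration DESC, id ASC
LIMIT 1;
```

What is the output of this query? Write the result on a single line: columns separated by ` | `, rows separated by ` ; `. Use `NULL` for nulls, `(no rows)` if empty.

1 | 396

Sort by duration desc, tiebreak id asc: (396, id=1), (375, id=13), (344, id=21), (316, id=26) …. Take first 1.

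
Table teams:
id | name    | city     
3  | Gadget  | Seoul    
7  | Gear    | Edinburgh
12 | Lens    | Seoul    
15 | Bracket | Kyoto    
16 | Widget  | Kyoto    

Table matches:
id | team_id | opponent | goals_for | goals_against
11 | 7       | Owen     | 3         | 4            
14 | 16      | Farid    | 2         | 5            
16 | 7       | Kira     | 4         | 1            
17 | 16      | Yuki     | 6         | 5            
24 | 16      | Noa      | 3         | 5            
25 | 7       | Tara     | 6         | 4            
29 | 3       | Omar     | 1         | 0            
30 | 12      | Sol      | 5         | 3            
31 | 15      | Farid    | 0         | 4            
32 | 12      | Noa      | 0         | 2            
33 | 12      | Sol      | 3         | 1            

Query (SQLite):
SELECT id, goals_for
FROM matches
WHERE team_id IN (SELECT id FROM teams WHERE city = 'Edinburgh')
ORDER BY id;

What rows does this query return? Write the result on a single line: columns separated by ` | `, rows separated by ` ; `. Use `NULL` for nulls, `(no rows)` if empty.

Inner query: teams.id where city = 'Edinburgh'.
Outer: keep matches rows whose team_id is in that set.
Inner query → {7}

11 | 3 ; 16 | 4 ; 25 | 6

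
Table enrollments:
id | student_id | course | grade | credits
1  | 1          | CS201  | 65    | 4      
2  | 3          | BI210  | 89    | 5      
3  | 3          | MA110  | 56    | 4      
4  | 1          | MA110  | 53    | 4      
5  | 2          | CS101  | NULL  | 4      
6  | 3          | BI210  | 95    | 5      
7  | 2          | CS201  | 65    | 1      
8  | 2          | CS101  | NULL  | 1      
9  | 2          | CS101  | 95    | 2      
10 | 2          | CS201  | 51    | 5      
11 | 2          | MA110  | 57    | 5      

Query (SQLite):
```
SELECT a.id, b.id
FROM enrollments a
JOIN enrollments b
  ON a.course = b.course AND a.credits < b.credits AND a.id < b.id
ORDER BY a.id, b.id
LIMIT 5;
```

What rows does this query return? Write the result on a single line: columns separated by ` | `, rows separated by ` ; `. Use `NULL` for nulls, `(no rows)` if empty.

Pairs (a,b) with same course, a.credits < b.credits, a.id < b.id.
course groups: BI210:{2,6} CS101:{5,8,9} CS201:{1,7,10} MA110:{3,4,11}
Ordered by (a.id, b.id); first 5.

1 | 10 ; 3 | 11 ; 4 | 11 ; 7 | 10 ; 8 | 9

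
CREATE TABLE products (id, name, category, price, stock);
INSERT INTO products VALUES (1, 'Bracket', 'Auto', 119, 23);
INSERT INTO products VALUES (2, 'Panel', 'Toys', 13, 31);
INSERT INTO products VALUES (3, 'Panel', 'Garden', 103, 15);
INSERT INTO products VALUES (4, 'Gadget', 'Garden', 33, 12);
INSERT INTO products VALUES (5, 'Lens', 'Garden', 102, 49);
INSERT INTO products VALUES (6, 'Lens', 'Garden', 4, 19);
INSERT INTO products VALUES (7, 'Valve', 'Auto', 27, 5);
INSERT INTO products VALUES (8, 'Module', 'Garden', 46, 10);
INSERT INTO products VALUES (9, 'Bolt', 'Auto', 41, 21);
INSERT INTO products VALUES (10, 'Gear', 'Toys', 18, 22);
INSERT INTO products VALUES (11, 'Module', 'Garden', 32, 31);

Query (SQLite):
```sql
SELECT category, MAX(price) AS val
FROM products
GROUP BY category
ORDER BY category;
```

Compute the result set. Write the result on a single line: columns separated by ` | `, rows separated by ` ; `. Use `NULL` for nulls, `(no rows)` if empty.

Partition products by category; compute MAX(price) within each group.
  Auto: ids {1, 7, 9} → MAX(price)=119
  Garden: ids {3, 4, 5, 6, 8, 11} → MAX(price)=103
  Toys: ids {2, 10} → MAX(price)=18

Auto | 119 ; Garden | 103 ; Toys | 18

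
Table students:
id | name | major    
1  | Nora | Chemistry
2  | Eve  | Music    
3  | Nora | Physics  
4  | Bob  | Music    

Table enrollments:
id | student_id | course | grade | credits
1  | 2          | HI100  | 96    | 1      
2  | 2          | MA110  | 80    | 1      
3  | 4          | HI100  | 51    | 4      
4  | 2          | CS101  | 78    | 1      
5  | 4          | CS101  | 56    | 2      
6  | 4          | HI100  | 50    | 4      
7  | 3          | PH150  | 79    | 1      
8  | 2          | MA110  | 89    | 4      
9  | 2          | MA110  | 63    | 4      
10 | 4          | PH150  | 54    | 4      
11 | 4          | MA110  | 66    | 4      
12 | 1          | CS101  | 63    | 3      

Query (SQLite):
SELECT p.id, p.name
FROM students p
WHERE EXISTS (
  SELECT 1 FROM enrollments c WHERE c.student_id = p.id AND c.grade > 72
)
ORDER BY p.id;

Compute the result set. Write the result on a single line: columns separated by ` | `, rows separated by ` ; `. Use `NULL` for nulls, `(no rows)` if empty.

2 | Eve ; 3 | Nora

For each students row, check whether any enrollments with matching student_id has grade > 72.
Keep rows where that is true.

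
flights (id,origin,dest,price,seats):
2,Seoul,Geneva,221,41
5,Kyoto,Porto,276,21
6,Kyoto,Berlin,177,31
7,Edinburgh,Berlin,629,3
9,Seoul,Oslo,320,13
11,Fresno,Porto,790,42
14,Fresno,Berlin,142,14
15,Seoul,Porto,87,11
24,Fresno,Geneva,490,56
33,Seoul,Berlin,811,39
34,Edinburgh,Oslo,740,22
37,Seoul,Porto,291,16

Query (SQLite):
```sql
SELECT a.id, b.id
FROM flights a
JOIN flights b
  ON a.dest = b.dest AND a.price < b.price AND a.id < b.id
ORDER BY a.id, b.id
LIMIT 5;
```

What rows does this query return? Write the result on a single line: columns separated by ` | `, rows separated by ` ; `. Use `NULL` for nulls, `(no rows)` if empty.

Pairs (a,b) with same dest, a.price < b.price, a.id < b.id.
dest groups: Berlin:{6,7,14,33} Geneva:{2,24} Oslo:{9,34} Porto:{5,11,15,37}
Ordered by (a.id, b.id); first 5.

2 | 24 ; 5 | 11 ; 5 | 37 ; 6 | 7 ; 6 | 33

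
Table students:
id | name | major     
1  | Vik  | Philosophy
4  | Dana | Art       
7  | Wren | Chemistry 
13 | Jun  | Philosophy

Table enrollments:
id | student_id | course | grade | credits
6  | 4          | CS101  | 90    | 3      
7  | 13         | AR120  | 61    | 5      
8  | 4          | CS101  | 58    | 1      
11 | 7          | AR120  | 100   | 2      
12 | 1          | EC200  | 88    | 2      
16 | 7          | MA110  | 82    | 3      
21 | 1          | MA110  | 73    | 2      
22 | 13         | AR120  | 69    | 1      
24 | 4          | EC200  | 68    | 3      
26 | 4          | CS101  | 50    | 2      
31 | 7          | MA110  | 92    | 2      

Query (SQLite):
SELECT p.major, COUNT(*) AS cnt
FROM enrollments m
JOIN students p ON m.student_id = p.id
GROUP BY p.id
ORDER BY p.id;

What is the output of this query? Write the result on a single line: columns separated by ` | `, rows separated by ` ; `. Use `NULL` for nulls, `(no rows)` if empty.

Philosophy | 2 ; Art | 4 ; Chemistry | 3 ; Philosophy | 2

Join each enrollments row to its students via student_id.
Group joined rows by students.id; compute COUNT(*) per group.
  1: ids {12, 21} → COUNT(*)=2
  4: ids {6, 8, 24, 26} → COUNT(*)=4
  7: ids {11, 16, 31} → COUNT(*)=3
  13: ids {7, 22} → COUNT(*)=2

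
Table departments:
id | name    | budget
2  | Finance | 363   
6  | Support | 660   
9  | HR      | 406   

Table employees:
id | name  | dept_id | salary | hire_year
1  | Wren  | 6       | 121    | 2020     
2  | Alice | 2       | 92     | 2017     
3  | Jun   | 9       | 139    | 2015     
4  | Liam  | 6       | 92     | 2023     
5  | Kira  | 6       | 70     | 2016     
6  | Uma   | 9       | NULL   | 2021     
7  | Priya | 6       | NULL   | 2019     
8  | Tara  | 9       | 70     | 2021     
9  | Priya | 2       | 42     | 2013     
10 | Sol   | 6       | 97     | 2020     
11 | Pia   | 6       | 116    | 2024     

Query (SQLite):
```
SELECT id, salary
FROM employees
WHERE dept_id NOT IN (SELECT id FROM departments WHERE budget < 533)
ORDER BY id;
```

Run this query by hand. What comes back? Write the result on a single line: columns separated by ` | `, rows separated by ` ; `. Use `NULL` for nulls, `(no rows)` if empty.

Inner query: departments.id where budget < 533.
Outer: keep employees rows whose dept_id is not in that set.
Inner query → {2, 9}

1 | 121 ; 4 | 92 ; 5 | 70 ; 7 | NULL ; 10 | 97 ; 11 | 116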